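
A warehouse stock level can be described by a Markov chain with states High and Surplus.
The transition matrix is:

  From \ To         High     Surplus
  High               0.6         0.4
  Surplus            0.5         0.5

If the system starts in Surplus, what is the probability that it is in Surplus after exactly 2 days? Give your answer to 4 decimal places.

Sum over the intermediate state after 1 day:
P = P(Surplus→High)·P(High→Surplus) + P(Surplus→Surplus)·P(Surplus→Surplus)
  = 0.5×0.4 + 0.5×0.5
  = 0.2000 + 0.2500 = 0.4500

0.4500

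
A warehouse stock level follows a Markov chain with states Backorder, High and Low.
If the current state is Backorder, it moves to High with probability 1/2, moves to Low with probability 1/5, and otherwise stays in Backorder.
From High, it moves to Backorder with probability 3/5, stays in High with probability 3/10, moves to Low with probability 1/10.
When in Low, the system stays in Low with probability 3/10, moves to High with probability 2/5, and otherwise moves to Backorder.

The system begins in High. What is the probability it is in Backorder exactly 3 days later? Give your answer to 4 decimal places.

0.4290

Propagate the distribution vector 3 days from High.
After 0 days: (0.0000, 1.0000, 0.0000)
After 1 day: (0.6000, 0.3000, 0.1000)
After 2 days: (0.3900, 0.4300, 0.1800)
After 3 days: (0.4290, 0.3960, 0.1750)
P(in Backorder after 3 days) = 0.4290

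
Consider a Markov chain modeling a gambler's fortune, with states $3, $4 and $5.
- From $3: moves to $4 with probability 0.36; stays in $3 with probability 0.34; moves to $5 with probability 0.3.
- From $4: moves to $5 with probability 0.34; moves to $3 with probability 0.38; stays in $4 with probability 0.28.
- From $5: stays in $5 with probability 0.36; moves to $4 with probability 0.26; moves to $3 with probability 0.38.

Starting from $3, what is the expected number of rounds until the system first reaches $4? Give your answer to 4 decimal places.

3.0480

Let t(s) be the expected number of rounds to first reach $4 from state s, with t($4) = 0. Conditioning on the first round:
t($3) = 1 + 0.34·t($3) + 0.3·t($5)
t($5) = 1 + 0.38·t($3) + 0.36·t($5)
Solving: t($3) = 3.0480, t($5) = 3.3722.
Expected rounds from $3 to $4: 3.0480.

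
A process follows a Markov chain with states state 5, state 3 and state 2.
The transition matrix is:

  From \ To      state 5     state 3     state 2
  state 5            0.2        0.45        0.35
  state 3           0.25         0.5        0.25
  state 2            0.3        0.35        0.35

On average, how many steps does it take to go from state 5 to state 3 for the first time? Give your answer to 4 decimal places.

2.4096

Let t(s) be the expected number of steps to first reach state 3 from state s, with t(state 3) = 0. Conditioning on the first step:
t(state 5) = 1 + 0.2·t(state 5) + 0.35·t(state 2)
t(state 2) = 1 + 0.3·t(state 5) + 0.35·t(state 2)
Solving: t(state 5) = 2.4096, t(state 2) = 2.6506.
Expected steps from state 5 to state 3: 2.4096.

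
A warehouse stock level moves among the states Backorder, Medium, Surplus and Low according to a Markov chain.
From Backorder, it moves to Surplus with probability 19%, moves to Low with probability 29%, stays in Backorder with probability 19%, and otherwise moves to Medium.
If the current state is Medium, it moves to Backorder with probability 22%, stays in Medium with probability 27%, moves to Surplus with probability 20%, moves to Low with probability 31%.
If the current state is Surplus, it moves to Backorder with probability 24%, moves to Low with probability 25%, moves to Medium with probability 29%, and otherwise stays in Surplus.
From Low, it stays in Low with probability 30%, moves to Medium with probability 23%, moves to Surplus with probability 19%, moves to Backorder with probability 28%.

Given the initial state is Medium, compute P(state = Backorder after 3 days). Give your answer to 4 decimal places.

Propagate the distribution vector 3 days from Medium.
After 0 days: (0.0000, 1.0000, 0.0000, 0.0000)
After 1 day: (0.2200, 0.2700, 0.2000, 0.3100)
After 2 days: (0.2360, 0.2748, 0.1987, 0.2905)
After 3 days: (0.2343, 0.2765, 0.1987, 0.2905)
P(in Backorder after 3 days) = 0.2343

0.2343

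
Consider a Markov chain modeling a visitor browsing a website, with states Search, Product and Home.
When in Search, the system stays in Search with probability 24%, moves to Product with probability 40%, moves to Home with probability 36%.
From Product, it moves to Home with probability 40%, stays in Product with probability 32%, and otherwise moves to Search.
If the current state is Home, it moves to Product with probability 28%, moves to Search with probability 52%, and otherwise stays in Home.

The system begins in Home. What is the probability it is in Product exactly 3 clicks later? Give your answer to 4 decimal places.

Propagate the distribution vector 3 clicks from Home.
After 0 clicks: (0.0000, 0.0000, 1.0000)
After 1 click: (0.5200, 0.2800, 0.2000)
After 2 clicks: (0.3072, 0.3536, 0.3392)
After 3 clicks: (0.3491, 0.3310, 0.3199)
P(in Product after 3 clicks) = 0.3310

0.3310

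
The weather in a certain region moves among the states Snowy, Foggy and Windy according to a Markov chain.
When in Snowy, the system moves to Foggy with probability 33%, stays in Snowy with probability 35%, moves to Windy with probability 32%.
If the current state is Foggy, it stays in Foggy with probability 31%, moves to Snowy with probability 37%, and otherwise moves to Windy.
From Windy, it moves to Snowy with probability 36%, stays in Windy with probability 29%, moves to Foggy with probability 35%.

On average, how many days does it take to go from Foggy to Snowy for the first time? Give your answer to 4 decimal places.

Let t(s) be the expected number of days to first reach Snowy from state s, with t(Snowy) = 0. Conditioning on the first day:
t(Foggy) = 1 + 0.31·t(Foggy) + 0.32·t(Windy)
t(Windy) = 1 + 0.35·t(Foggy) + 0.29·t(Windy)
Solving: t(Foggy) = 2.7256, t(Windy) = 2.7521.
Expected days from Foggy to Snowy: 2.7256.

2.7256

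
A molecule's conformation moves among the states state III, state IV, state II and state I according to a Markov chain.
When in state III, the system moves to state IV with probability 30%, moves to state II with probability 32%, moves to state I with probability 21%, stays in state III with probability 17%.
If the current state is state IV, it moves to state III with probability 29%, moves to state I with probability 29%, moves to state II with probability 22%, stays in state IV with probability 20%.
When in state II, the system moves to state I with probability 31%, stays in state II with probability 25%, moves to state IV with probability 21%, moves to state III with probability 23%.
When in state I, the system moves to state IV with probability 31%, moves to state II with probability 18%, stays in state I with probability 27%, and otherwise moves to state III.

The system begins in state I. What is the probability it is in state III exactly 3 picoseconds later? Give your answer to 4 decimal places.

0.2338

Propagate the distribution vector 3 picoseconds from state I.
After 0 picoseconds: (0.0000, 0.0000, 0.0000, 1.0000)
After 1 picosecond: (0.2400, 0.3100, 0.1800, 0.2700)
After 2 picoseconds: (0.2369, 0.2555, 0.2386, 0.2690)
After 3 picoseconds: (0.2338, 0.2557, 0.2401, 0.2704)
P(in state III after 3 picoseconds) = 0.2338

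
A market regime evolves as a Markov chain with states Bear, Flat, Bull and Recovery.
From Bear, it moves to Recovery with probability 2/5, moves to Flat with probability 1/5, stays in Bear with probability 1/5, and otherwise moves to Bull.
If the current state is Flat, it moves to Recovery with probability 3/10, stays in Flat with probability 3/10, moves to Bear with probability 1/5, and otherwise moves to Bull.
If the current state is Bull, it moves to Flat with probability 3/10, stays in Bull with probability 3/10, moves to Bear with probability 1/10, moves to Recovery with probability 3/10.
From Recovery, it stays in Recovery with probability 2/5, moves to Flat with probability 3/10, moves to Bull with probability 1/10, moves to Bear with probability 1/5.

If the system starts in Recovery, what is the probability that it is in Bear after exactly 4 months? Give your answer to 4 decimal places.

Propagate the distribution vector 4 months from Recovery.
After 0 months: (0.0000, 0.0000, 0.0000, 1.0000)
After 1 month: (0.2000, 0.3000, 0.1000, 0.4000)
After 2 months: (0.1900, 0.2800, 0.1700, 0.3600)
After 3 months: (0.1830, 0.2810, 0.1810, 0.3550)
After 4 months: (0.1819, 0.2817, 0.1826, 0.3538)
P(in Bear after 4 months) = 0.1819

0.1819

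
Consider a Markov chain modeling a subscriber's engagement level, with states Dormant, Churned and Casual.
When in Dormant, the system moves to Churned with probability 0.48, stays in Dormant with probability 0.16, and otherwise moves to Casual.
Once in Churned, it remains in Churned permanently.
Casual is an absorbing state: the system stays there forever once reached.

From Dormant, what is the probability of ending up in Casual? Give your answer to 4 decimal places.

Let h(s) be the probability of absorption at Casual starting from transient state s. Then h(Casual) = 1 and h(Churned) = 0. By first-step analysis:
h(Dormant) = 0.16·h(Dormant) + 0.48·0 + 0.36·1
Solving: h(Dormant) = 0.4286.
Starting from Dormant, the probability is 0.4286.

0.4286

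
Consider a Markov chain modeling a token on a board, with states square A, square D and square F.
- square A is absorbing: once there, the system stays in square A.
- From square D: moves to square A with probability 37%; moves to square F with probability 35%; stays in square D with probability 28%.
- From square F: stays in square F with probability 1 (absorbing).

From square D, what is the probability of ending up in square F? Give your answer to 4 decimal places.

Let h(s) be the probability of absorption at square F starting from transient state s. Then h(square F) = 1 and h(square A) = 0. By first-step analysis:
h(square D) = 0.37·0 + 0.28·h(square D) + 0.35·1
Solving: h(square D) = 0.4861.
Starting from square D, the probability is 0.4861.

0.4861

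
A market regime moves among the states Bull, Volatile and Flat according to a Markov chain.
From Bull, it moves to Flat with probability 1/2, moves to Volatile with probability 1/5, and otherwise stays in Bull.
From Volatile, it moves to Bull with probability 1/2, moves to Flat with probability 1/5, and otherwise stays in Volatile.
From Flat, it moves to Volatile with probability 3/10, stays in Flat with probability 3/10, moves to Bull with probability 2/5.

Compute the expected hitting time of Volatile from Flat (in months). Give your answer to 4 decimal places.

Let t(s) be the expected number of months to first reach Volatile from state s, with t(Volatile) = 0. Conditioning on the first month:
t(Bull) = 1 + 0.3·t(Bull) + 0.5·t(Flat)
t(Flat) = 1 + 0.4·t(Bull) + 0.3·t(Flat)
Solving: t(Bull) = 4.1379, t(Flat) = 3.7931.
Expected months from Flat to Volatile: 3.7931.

3.7931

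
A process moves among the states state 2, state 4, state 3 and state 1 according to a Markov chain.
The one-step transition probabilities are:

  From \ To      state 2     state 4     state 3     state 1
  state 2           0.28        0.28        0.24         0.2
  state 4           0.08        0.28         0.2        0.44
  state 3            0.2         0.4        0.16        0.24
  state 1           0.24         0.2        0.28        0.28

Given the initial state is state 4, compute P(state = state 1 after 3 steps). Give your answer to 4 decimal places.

Propagate the distribution vector 3 steps from state 4.
After 0 steps: (0.0000, 1.0000, 0.0000, 0.0000)
After 1 step: (0.0800, 0.2800, 0.2000, 0.4400)
After 2 steps: (0.1904, 0.2688, 0.2304, 0.3104)
After 3 steps: (0.1954, 0.2828, 0.2232, 0.2986)
P(in state 1 after 3 steps) = 0.2986

0.2986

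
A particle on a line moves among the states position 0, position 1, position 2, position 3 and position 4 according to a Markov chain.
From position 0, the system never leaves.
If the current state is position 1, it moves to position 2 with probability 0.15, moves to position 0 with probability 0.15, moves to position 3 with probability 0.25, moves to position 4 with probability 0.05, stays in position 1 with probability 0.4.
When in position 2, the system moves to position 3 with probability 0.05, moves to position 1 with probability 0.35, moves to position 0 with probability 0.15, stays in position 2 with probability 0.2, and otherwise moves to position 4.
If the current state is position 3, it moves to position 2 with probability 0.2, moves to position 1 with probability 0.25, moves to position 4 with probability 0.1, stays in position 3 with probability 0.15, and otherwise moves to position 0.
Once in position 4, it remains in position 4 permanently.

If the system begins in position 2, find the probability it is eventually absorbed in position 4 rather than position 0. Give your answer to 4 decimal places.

0.4831

Let h(s) be the probability of absorption at position 4 starting from transient state s. Then h(position 4) = 1 and h(position 0) = 0. By first-step analysis:
h(position 1) = 0.15·0 + 0.4·h(position 1) + 0.15·h(position 2) + 0.25·h(position 3) + 0.05·1
h(position 2) = 0.15·0 + 0.35·h(position 1) + 0.2·h(position 2) + 0.05·h(position 3) + 0.25·1
h(position 3) = 0.3·0 + 0.25·h(position 1) + 0.2·h(position 2) + 0.15·h(position 3) + 0.1·1
Solving: h(position 1) = 0.3424, h(position 2) = 0.4831, h(position 3) = 0.3320.
Starting from position 2, the probability is 0.4831.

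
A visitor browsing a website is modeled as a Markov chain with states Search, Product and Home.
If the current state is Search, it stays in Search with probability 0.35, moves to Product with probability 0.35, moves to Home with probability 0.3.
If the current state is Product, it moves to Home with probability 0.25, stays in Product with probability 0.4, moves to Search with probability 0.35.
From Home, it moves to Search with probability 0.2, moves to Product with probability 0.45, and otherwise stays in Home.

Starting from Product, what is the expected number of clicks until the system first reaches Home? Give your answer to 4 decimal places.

Let t(s) be the expected number of clicks to first reach Home from state s, with t(Home) = 0. Conditioning on the first click:
t(Search) = 1 + 0.35·t(Search) + 0.35·t(Product)
t(Product) = 1 + 0.35·t(Search) + 0.4·t(Product)
Solving: t(Search) = 3.5514, t(Product) = 3.7383.
Expected clicks from Product to Home: 3.7383.

3.7383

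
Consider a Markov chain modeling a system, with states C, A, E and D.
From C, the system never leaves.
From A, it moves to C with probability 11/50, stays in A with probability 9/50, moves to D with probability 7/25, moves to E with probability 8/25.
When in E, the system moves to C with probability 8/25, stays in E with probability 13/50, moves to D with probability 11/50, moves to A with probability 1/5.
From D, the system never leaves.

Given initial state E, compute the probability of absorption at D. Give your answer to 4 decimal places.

Let h(s) be the probability of absorption at D starting from transient state s. Then h(D) = 1 and h(C) = 0. By first-step analysis:
h(A) = 0.22·0 + 0.18·h(A) + 0.32·h(E) + 0.28·1
h(E) = 0.32·0 + 0.2·h(A) + 0.26·h(E) + 0.22·1
Solving: h(A) = 0.5114, h(E) = 0.4355.
Starting from E, the probability is 0.4355.

0.4355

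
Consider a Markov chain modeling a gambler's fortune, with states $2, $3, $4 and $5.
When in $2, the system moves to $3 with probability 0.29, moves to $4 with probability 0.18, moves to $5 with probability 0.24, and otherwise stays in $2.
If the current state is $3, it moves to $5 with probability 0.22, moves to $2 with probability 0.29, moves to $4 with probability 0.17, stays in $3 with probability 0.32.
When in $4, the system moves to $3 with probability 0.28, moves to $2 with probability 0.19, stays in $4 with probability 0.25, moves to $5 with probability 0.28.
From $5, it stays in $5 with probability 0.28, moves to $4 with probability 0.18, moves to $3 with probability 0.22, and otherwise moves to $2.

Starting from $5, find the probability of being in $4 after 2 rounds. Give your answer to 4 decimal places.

0.1904

Propagate the distribution vector 2 rounds from $5.
After 0 rounds: (0.0000, 0.0000, 0.0000, 1.0000)
After 1 round: (0.3200, 0.2200, 0.1800, 0.2800)
After 2 rounds: (0.2804, 0.2752, 0.1904, 0.2540)
P(in $4 after 2 rounds) = 0.1904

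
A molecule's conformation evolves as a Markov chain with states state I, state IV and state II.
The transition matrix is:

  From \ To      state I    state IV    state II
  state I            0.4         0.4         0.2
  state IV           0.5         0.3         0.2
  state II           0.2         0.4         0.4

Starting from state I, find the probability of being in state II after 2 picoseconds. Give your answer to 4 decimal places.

0.2400

Sum over the intermediate state after 1 picosecond:
P = P(state I→state I)·P(state I→state II) + P(state I→state IV)·P(state IV→state II) + P(state I→state II)·P(state II→state II)
  = 0.4×0.2 + 0.4×0.2 + 0.2×0.4
  = 0.0800 + 0.0800 + 0.0800 = 0.2400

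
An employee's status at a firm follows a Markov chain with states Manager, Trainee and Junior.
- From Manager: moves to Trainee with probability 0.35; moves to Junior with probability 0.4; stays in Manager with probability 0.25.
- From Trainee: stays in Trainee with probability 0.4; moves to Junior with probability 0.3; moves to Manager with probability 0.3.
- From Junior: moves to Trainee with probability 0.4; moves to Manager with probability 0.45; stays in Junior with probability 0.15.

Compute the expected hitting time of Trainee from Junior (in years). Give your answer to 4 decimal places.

2.6230

Let t(s) be the expected number of years to first reach Trainee from state s, with t(Trainee) = 0. Conditioning on the first year:
t(Manager) = 1 + 0.25·t(Manager) + 0.4·t(Junior)
t(Junior) = 1 + 0.45·t(Manager) + 0.15·t(Junior)
Solving: t(Manager) = 2.7322, t(Junior) = 2.6230.
Expected years from Junior to Trainee: 2.6230.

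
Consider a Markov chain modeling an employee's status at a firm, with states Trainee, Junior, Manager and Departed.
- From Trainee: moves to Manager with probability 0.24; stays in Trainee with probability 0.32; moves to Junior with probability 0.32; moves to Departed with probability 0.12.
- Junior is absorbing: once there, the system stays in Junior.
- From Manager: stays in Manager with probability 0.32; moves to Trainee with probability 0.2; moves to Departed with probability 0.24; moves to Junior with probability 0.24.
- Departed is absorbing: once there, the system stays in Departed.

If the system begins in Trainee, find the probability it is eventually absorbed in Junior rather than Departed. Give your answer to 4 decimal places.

0.6641

Let h(s) be the probability of absorption at Junior starting from transient state s. Then h(Junior) = 1 and h(Departed) = 0. By first-step analysis:
h(Trainee) = 0.32·h(Trainee) + 0.32·1 + 0.24·h(Manager) + 0.12·0
h(Manager) = 0.2·h(Trainee) + 0.24·1 + 0.32·h(Manager) + 0.24·0
Solving: h(Trainee) = 0.6641, h(Manager) = 0.5483.
Starting from Trainee, the probability is 0.6641.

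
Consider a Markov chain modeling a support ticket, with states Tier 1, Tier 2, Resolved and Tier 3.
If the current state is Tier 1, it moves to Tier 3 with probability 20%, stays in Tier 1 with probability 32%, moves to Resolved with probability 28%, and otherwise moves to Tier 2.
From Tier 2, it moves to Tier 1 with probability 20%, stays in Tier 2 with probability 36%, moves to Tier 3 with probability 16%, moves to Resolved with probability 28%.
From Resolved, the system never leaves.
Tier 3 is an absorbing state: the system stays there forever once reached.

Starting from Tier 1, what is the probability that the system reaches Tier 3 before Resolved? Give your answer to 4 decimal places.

Let h(s) be the probability of absorption at Tier 3 starting from transient state s. Then h(Tier 3) = 1 and h(Resolved) = 0. By first-step analysis:
h(Tier 1) = 0.32·h(Tier 1) + 0.2·h(Tier 2) + 0.28·0 + 0.2·1
h(Tier 2) = 0.2·h(Tier 1) + 0.36·h(Tier 2) + 0.28·0 + 0.16·1
Solving: h(Tier 1) = 0.4049, h(Tier 2) = 0.3765.
Starting from Tier 1, the probability is 0.4049.

0.4049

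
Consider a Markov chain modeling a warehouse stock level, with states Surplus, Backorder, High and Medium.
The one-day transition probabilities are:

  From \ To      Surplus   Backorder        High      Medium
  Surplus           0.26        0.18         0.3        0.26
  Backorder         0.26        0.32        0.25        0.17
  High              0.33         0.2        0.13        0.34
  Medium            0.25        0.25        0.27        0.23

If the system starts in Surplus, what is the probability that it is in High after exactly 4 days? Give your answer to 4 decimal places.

Propagate the distribution vector 4 days from Surplus.
After 0 days: (1.0000, 0.0000, 0.0000, 0.0000)
After 1 day: (0.2600, 0.1800, 0.3000, 0.2600)
After 2 days: (0.2784, 0.2294, 0.2322, 0.2600)
After 3 days: (0.2737, 0.2350, 0.2413, 0.2501)
After 4 days: (0.2744, 0.2352, 0.2397, 0.2507)
P(in High after 4 days) = 0.2397

0.2397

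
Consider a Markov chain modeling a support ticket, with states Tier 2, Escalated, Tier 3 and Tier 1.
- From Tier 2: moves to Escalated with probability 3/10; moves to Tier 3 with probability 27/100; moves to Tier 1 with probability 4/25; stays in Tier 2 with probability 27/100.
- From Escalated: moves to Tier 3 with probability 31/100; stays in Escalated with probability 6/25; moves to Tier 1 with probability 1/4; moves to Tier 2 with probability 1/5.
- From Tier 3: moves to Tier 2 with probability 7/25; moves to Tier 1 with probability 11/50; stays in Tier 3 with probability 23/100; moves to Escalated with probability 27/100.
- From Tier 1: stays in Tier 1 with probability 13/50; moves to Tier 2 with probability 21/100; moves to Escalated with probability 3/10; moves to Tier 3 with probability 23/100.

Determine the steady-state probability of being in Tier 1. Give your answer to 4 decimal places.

0.2228

Let the stationary distribution be π with π = πP and π_1 + π_2 + π_3 + π_4 = 1.
π_1 = 0.27·π_1 + 0.2·π_2 + 0.28·π_3 + 0.21·π_4
π_2 = 0.3·π_1 + 0.24·π_2 + 0.27·π_3 + 0.3·π_4
π_3 = 0.27·π_1 + 0.31·π_2 + 0.23·π_3 + 0.23·π_4
Solving with the normalization constraint gives π = (0.2400, 0.2756, 0.2616, 0.2228).
So the stationary probability of Tier 1 is 0.2228.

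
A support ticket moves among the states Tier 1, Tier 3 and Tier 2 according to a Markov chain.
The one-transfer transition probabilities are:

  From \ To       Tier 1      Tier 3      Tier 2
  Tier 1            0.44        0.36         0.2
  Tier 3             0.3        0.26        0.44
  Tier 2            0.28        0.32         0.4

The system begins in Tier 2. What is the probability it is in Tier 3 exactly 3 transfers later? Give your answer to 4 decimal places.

0.3145

Propagate the distribution vector 3 transfers from Tier 2.
After 0 transfers: (0.0000, 0.0000, 1.0000)
After 1 transfer: (0.2800, 0.3200, 0.4000)
After 2 transfers: (0.3312, 0.3120, 0.3568)
After 3 transfers: (0.3392, 0.3145, 0.3462)
P(in Tier 3 after 3 transfers) = 0.3145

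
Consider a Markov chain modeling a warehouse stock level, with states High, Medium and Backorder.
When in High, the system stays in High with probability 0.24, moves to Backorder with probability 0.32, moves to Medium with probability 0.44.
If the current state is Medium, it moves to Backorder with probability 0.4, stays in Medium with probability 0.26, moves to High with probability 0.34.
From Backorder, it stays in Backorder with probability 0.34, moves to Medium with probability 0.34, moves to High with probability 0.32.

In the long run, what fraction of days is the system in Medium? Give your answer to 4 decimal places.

Let the stationary distribution be π with π = πP and π_1 + π_2 + π_3 = 1.
π_1 = 0.24·π_1 + 0.34·π_2 + 0.32·π_3
π_2 = 0.44·π_1 + 0.26·π_2 + 0.34·π_3
Solving with the normalization constraint gives π = (0.3026, 0.3428, 0.3545).
So the stationary probability of Medium is 0.3428.

0.3428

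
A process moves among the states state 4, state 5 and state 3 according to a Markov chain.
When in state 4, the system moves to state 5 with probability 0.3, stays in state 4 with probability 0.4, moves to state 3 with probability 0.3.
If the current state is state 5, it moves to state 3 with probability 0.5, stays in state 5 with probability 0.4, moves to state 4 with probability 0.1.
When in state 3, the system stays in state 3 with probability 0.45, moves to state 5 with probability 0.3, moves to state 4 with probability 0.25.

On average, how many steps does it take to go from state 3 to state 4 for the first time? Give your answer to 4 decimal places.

Let t(s) be the expected number of steps to first reach state 4 from state s, with t(state 4) = 0. Conditioning on the first step:
t(state 5) = 1 + 0.4·t(state 5) + 0.5·t(state 3)
t(state 3) = 1 + 0.3·t(state 5) + 0.45·t(state 3)
Solving: t(state 5) = 5.8333, t(state 3) = 5.0000.
Expected steps from state 3 to state 4: 5.0000.

5.0000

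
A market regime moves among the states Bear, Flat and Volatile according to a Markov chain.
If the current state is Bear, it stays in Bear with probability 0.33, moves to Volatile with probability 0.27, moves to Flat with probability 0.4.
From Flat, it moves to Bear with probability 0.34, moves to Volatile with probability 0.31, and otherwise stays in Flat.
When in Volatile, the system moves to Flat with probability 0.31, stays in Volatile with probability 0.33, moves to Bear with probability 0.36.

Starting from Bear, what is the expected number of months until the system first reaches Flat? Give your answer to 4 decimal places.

2.6727

Let t(s) be the expected number of months to first reach Flat from state s, with t(Flat) = 0. Conditioning on the first month:
t(Bear) = 1 + 0.33·t(Bear) + 0.27·t(Volatile)
t(Volatile) = 1 + 0.36·t(Bear) + 0.33·t(Volatile)
Solving: t(Bear) = 2.6727, t(Volatile) = 2.9286.
Expected months from Bear to Flat: 2.6727.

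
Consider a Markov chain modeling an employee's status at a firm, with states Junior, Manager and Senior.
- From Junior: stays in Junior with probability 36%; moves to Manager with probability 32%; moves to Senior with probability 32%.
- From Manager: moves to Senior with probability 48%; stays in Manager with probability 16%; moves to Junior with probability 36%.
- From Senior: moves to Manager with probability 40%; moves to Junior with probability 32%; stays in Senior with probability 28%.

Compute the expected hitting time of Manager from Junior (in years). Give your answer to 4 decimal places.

2.9018

Let t(s) be the expected number of years to first reach Manager from state s, with t(Manager) = 0. Conditioning on the first year:
t(Junior) = 1 + 0.36·t(Junior) + 0.32·t(Senior)
t(Senior) = 1 + 0.32·t(Junior) + 0.28·t(Senior)
Solving: t(Junior) = 2.9018, t(Senior) = 2.6786.
Expected years from Junior to Manager: 2.9018.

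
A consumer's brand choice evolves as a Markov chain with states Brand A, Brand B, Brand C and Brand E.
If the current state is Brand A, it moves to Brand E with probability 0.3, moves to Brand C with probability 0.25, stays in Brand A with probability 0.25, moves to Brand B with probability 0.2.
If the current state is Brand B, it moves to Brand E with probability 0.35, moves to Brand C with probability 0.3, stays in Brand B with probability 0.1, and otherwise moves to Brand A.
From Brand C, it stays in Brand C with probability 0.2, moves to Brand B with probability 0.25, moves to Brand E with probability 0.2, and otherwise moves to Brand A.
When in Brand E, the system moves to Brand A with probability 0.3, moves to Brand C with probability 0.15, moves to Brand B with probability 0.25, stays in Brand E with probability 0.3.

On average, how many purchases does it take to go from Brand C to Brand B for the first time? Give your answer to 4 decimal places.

4.2612

Let t(s) be the expected number of purchases to first reach Brand B from state s, with t(Brand B) = 0. Conditioning on the first purchase:
t(Brand A) = 1 + 0.25·t(Brand A) + 0.25·t(Brand C) + 0.3·t(Brand E)
t(Brand C) = 1 + 0.35·t(Brand A) + 0.2·t(Brand C) + 0.2·t(Brand E)
t(Brand E) = 1 + 0.3·t(Brand A) + 0.15·t(Brand C) + 0.3·t(Brand E)
Solving: t(Brand A) = 4.4540, t(Brand C) = 4.2612, t(Brand E) = 4.2505.
Expected purchases from Brand C to Brand B: 4.2612.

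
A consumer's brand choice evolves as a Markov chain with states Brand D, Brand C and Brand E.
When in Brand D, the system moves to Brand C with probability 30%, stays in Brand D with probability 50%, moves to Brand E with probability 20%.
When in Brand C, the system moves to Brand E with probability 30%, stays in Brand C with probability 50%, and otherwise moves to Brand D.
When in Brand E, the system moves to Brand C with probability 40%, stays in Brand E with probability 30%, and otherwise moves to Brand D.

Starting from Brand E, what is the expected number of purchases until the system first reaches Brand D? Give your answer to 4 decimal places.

3.9130

Let t(s) be the expected number of purchases to first reach Brand D from state s, with t(Brand D) = 0. Conditioning on the first purchase:
t(Brand C) = 1 + 0.5·t(Brand C) + 0.3·t(Brand E)
t(Brand E) = 1 + 0.4·t(Brand C) + 0.3·t(Brand E)
Solving: t(Brand C) = 4.3478, t(Brand E) = 3.9130.
Expected purchases from Brand E to Brand D: 3.9130.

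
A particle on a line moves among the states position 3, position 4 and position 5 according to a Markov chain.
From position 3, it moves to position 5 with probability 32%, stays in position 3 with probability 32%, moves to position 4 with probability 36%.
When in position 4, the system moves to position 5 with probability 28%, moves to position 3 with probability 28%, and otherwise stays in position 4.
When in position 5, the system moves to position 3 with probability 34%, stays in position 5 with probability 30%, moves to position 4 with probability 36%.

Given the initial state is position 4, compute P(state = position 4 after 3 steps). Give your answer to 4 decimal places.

Propagate the distribution vector 3 steps from position 4.
After 0 steps: (0.0000, 1.0000, 0.0000)
After 1 step: (0.2800, 0.4400, 0.2800)
After 2 steps: (0.3080, 0.3952, 0.2968)
After 3 steps: (0.3101, 0.3916, 0.2983)
P(in position 4 after 3 steps) = 0.3916

0.3916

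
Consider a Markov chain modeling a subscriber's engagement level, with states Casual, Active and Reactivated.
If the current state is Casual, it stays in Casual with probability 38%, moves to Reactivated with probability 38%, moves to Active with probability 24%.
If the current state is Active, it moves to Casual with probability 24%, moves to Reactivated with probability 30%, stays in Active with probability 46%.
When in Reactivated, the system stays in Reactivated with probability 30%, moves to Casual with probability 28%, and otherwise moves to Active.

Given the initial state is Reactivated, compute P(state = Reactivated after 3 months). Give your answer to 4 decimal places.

Propagate the distribution vector 3 months from Reactivated.
After 0 months: (0.0000, 0.0000, 1.0000)
After 1 month: (0.2800, 0.4200, 0.3000)
After 2 months: (0.2912, 0.3864, 0.3224)
After 3 months: (0.2937, 0.3830, 0.3233)
P(in Reactivated after 3 months) = 0.3233

0.3233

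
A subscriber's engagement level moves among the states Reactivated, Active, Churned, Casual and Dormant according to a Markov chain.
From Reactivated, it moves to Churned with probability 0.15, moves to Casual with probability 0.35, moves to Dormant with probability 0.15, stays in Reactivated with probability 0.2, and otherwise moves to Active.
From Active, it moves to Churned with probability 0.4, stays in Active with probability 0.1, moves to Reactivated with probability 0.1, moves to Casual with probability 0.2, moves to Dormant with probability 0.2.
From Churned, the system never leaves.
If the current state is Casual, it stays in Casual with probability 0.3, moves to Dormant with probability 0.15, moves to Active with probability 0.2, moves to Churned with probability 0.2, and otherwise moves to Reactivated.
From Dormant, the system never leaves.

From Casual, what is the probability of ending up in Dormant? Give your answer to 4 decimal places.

Let h(s) be the probability of absorption at Dormant starting from transient state s. Then h(Dormant) = 1 and h(Churned) = 0. By first-step analysis:
h(Reactivated) = 0.2·h(Reactivated) + 0.15·h(Active) + 0.15·0 + 0.35·h(Casual) + 0.15·1
h(Active) = 0.1·h(Reactivated) + 0.1·h(Active) + 0.4·0 + 0.2·h(Casual) + 0.2·1
h(Casual) = 0.15·h(Reactivated) + 0.2·h(Active) + 0.2·0 + 0.3·h(Casual) + 0.15·1
Solving: h(Reactivated) = 0.4351, h(Active) = 0.3619, h(Casual) = 0.4109.
Starting from Casual, the probability is 0.4109.

0.4109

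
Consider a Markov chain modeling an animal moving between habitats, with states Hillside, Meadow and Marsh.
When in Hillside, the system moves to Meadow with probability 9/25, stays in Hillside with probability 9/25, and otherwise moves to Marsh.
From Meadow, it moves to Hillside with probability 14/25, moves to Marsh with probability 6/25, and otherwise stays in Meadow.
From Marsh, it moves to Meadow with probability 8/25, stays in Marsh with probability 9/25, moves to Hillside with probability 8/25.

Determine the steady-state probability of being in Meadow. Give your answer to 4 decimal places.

0.3003

Let the stationary distribution be π with π = πP and π_1 + π_2 + π_3 = 1.
π_1 = 0.36·π_1 + 0.56·π_2 + 0.32·π_3
π_2 = 0.36·π_1 + 0.2·π_2 + 0.32·π_3
Solving with the normalization constraint gives π = (0.4084, 0.3003, 0.2913).
So the stationary probability of Meadow is 0.3003.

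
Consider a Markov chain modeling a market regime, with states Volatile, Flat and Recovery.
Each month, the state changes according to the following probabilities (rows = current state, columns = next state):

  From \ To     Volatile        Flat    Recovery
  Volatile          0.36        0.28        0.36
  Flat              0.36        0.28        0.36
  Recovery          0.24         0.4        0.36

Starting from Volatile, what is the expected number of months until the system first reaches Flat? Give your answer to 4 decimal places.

Let t(s) be the expected number of months to first reach Flat from state s, with t(Flat) = 0. Conditioning on the first month:
t(Volatile) = 1 + 0.36·t(Volatile) + 0.36·t(Recovery)
t(Recovery) = 1 + 0.24·t(Volatile) + 0.36·t(Recovery)
Solving: t(Volatile) = 3.0941, t(Recovery) = 2.7228.
Expected months from Volatile to Flat: 3.0941.

3.0941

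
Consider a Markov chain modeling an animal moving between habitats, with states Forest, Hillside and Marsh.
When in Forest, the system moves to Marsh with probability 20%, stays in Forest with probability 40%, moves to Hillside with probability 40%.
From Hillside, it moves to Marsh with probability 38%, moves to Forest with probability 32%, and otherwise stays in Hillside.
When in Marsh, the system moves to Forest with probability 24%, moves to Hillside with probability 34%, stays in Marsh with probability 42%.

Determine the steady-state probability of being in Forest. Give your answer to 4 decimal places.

Let the stationary distribution be π with π = πP and π_1 + π_2 + π_3 = 1.
π_1 = 0.4·π_1 + 0.32·π_2 + 0.24·π_3
π_2 = 0.4·π_1 + 0.3·π_2 + 0.34·π_3
Solving with the normalization constraint gives π = (0.3186, 0.3453, 0.3361).
So the stationary probability of Forest is 0.3186.

0.3186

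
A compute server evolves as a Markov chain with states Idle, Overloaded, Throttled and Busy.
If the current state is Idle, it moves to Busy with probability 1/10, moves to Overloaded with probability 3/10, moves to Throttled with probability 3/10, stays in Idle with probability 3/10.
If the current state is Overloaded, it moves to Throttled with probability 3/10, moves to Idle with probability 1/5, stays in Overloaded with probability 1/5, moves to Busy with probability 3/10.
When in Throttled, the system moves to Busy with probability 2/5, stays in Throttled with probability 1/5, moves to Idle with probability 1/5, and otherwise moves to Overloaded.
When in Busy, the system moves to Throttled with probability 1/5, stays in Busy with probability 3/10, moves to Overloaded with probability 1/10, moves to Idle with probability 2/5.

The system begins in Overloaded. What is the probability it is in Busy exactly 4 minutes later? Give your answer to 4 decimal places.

Propagate the distribution vector 4 minutes from Overloaded.
After 0 minutes: (0.0000, 1.0000, 0.0000, 0.0000)
After 1 minute: (0.2000, 0.2000, 0.3000, 0.3000)
After 2 minutes: (0.2800, 0.1900, 0.2400, 0.2900)
After 3 minutes: (0.2860, 0.1990, 0.2470, 0.2680)
After 4 minutes: (0.2822, 0.2018, 0.2485, 0.2675)
P(in Busy after 4 minutes) = 0.2675

0.2675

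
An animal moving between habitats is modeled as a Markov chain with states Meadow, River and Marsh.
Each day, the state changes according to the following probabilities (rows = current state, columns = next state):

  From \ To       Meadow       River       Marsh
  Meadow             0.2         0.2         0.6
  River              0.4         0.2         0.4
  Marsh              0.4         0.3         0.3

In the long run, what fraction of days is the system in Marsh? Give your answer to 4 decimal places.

Let the stationary distribution be π with π = πP and π_1 + π_2 + π_3 = 1.
π_1 = 0.2·π_1 + 0.4·π_2 + 0.4·π_3
π_2 = 0.2·π_1 + 0.2·π_2 + 0.3·π_3
Solving with the normalization constraint gives π = (0.3333, 0.2424, 0.4242).
So the stationary probability of Marsh is 0.4242.

0.4242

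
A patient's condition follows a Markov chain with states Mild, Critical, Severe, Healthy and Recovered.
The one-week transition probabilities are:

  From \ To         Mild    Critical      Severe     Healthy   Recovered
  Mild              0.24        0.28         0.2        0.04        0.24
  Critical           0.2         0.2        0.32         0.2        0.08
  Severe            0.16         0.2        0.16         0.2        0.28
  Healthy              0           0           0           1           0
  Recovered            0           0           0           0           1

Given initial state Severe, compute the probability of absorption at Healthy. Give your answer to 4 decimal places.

Let h(s) be the probability of absorption at Healthy starting from transient state s. Then h(Healthy) = 1 and h(Recovered) = 0. By first-step analysis:
h(Mild) = 0.24·h(Mild) + 0.28·h(Critical) + 0.2·h(Severe) + 0.04·1 + 0.24·0
h(Critical) = 0.2·h(Mild) + 0.2·h(Critical) + 0.32·h(Severe) + 0.2·1 + 0.08·0
h(Severe) = 0.16·h(Mild) + 0.2·h(Critical) + 0.16·h(Severe) + 0.2·1 + 0.28·0
Solving: h(Mild) = 0.3522, h(Critical) = 0.5085, h(Severe) = 0.4263.
Starting from Severe, the probability is 0.4263.

0.4263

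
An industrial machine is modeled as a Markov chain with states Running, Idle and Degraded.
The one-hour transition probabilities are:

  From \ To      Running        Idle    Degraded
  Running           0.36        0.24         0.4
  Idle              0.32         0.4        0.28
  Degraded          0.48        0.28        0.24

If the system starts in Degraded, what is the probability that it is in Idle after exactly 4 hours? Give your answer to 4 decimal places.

Propagate the distribution vector 4 hours from Degraded.
After 0 hours: (0.0000, 0.0000, 1.0000)
After 1 hour: (0.4800, 0.2800, 0.2400)
After 2 hours: (0.3776, 0.2944, 0.3280)
After 3 hours: (0.3876, 0.3002, 0.3122)
After 4 hours: (0.3855, 0.3005, 0.3140)
P(in Idle after 4 hours) = 0.3005

0.3005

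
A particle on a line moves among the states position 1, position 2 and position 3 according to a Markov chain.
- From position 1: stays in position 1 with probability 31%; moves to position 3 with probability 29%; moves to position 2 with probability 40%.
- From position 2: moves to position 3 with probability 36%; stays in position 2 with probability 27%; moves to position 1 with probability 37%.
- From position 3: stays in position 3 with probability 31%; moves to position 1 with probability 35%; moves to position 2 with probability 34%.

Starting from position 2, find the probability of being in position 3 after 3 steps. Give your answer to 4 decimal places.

Propagate the distribution vector 3 steps from position 2.
After 0 steps: (0.0000, 1.0000, 0.0000)
After 1 step: (0.3700, 0.2700, 0.3600)
After 2 steps: (0.3406, 0.3433, 0.3161)
After 3 steps: (0.3432, 0.3364, 0.3204)
P(in position 3 after 3 steps) = 0.3204

0.3204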